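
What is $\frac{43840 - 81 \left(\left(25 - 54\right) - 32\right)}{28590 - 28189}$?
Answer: $\frac{48781}{401} \approx 121.65$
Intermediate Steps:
$\frac{43840 - 81 \left(\left(25 - 54\right) - 32\right)}{28590 - 28189} = \frac{43840 - 81 \left(\left(25 - 54\right) - 32\right)}{401} = \left(43840 - 81 \left(-29 - 32\right)\right) \frac{1}{401} = \left(43840 - -4941\right) \frac{1}{401} = \left(43840 + 4941\right) \frac{1}{401} = 48781 \cdot \frac{1}{401} = \frac{48781}{401}$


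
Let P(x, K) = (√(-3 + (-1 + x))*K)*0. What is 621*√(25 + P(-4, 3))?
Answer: 3105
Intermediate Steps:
P(x, K) = 0 (P(x, K) = (√(-4 + x)*K)*0 = (K*√(-4 + x))*0 = 0)
621*√(25 + P(-4, 3)) = 621*√(25 + 0) = 621*√25 = 621*5 = 3105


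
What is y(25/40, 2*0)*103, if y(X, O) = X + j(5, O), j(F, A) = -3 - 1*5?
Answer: -6077/8 ≈ -759.63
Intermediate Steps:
j(F, A) = -8 (j(F, A) = -3 - 5 = -8)
y(X, O) = -8 + X (y(X, O) = X - 8 = -8 + X)
y(25/40, 2*0)*103 = (-8 + 25/40)*103 = (-8 + 25*(1/40))*103 = (-8 + 5/8)*103 = -59/8*103 = -6077/8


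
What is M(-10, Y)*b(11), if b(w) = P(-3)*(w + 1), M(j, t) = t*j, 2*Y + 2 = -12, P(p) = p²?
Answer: 7560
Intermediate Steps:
Y = -7 (Y = -1 + (½)*(-12) = -1 - 6 = -7)
M(j, t) = j*t
b(w) = 9 + 9*w (b(w) = (-3)²*(w + 1) = 9*(1 + w) = 9 + 9*w)
M(-10, Y)*b(11) = (-10*(-7))*(9 + 9*11) = 70*(9 + 99) = 70*108 = 7560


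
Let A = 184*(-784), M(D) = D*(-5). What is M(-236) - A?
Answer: 145436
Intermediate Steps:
M(D) = -5*D
A = -144256
M(-236) - A = -5*(-236) - 1*(-144256) = 1180 + 144256 = 145436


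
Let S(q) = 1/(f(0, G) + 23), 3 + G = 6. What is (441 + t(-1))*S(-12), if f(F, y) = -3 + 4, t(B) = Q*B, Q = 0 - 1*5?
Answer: 223/12 ≈ 18.583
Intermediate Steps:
G = 3 (G = -3 + 6 = 3)
Q = -5 (Q = 0 - 5 = -5)
t(B) = -5*B
f(F, y) = 1
S(q) = 1/24 (S(q) = 1/(1 + 23) = 1/24)
(441 + t(-1))*S(-12) = (441 - 5*(-1))*(1/24) = (441 + 5)*(1/24) = 446*(1/24) = 223/12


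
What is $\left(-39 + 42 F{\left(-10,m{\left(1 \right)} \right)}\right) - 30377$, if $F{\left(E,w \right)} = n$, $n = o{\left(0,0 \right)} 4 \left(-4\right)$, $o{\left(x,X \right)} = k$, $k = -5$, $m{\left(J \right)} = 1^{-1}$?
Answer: $-27056$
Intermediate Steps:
$m{\left(J \right)} = 1$
$o{\left(x,X \right)} = -5$
$n = 80$ ($n = \left(-5\right) 4 \left(-4\right) = \left(-20\right) \left(-4\right) = 80$)
$F{\left(E,w \right)} = 80$
$\left(-39 + 42 F{\left(-10,m{\left(1 \right)} \right)}\right) - 30377 = \left(-39 + 42 \cdot 80\right) - 30377 = \left(-39 + 3360\right) - 30377 = 3321 - 30377 = -27056$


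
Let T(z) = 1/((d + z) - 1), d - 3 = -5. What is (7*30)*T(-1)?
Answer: -105/2 ≈ -52.500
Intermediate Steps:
d = -2 (d = 3 - 5 = -2)
T(z) = 1/(-3 + z) (T(z) = 1/((-2 + z) - 1) = 1/(-3 + z))
(7*30)*T(-1) = (7*30)/(-3 - 1) = 210/(-4) = 210*(-¼) = -105/2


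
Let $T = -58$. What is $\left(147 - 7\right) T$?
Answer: $-8120$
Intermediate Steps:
$\left(147 - 7\right) T = \left(147 - 7\right) \left(-58\right) = 140 \left(-58\right) = -8120$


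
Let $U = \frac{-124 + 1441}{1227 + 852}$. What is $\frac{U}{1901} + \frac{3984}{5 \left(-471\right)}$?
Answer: $- \frac{1749153289}{1034153505} \approx -1.6914$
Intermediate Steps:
$U = \frac{439}{693}$ ($U = \frac{1317}{2079} = 1317 \cdot \frac{1}{2079} = \frac{439}{693} \approx 0.63348$)
$\frac{U}{1901} + \frac{3984}{5 \left(-471\right)} = \frac{439}{693 \cdot 1901} + \frac{3984}{5 \left(-471\right)} = \frac{439}{693} \cdot \frac{1}{1901} + \frac{3984}{-2355} = \frac{439}{1317393} + 3984 \left(- \frac{1}{2355}\right) = \frac{439}{1317393} - \frac{1328}{785} = - \frac{1749153289}{1034153505}$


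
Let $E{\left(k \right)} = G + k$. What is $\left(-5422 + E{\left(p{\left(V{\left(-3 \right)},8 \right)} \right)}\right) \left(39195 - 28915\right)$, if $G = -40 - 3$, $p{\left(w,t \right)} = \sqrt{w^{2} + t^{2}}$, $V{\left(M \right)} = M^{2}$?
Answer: $-56180200 + 10280 \sqrt{145} \approx -5.6056 \cdot 10^{7}$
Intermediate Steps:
$p{\left(w,t \right)} = \sqrt{t^{2} + w^{2}}$
$G = -43$ ($G = -40 - 3 = -43$)
$E{\left(k \right)} = -43 + k$
$\left(-5422 + E{\left(p{\left(V{\left(-3 \right)},8 \right)} \right)}\right) \left(39195 - 28915\right) = \left(-5422 - \left(43 - \sqrt{8^{2} + \left(\left(-3\right)^{2}\right)^{2}}\right)\right) \left(39195 - 28915\right) = \left(-5422 - \left(43 - \sqrt{64 + 9^{2}}\right)\right) 10280 = \left(-5422 - \left(43 - \sqrt{64 + 81}\right)\right) 10280 = \left(-5422 - \left(43 - \sqrt{145}\right)\right) 10280 = \left(-5465 + \sqrt{145}\right) 10280 = -56180200 + 10280 \sqrt{145}$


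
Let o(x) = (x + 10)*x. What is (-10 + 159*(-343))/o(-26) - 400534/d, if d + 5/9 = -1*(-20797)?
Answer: -365907881/2433184 ≈ -150.38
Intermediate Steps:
o(x) = x*(10 + x) (o(x) = (10 + x)*x = x*(10 + x))
d = 187168/9 (d = -5/9 - 1*(-20797) = -5/9 + 20797 = 187168/9 ≈ 20796.)
(-10 + 159*(-343))/o(-26) - 400534/d = (-10 + 159*(-343))/((-26*(10 - 26))) - 400534/187168/9 = (-10 - 54537)/((-26*(-16))) - 400534*9/187168 = -54547/416 - 1802403/93584 = -365907881/2433184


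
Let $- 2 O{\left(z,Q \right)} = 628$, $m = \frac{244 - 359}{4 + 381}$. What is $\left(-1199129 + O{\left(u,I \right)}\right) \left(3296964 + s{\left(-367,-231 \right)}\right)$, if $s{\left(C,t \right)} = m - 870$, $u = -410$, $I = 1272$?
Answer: $- \frac{43488241691035}{11} \approx -3.9535 \cdot 10^{12}$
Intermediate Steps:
$m = - \frac{23}{77}$ ($m = - \frac{115}{385} = \left(-115\right) \frac{1}{385} = - \frac{23}{77} \approx -0.2987$)
$s{\left(C,t \right)} = - \frac{67013}{77}$ ($s{\left(C,t \right)} = - \frac{23}{77} - 870 = - \frac{67013}{77}$)
$O{\left(z,Q \right)} = -314$ ($O{\left(z,Q \right)} = \left(- \frac{1}{2}\right) 628 = -314$)
$\left(-1199129 + O{\left(u,I \right)}\right) \left(3296964 + s{\left(-367,-231 \right)}\right) = \left(-1199129 - 314\right) \left(3296964 - \frac{67013}{77}\right) = \left(-1199443\right) \frac{253799215}{77} = - \frac{43488241691035}{11}$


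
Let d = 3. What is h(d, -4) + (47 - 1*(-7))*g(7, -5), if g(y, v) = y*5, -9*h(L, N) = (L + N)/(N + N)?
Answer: 136079/72 ≈ 1890.0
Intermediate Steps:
h(L, N) = -(L + N)/(18*N) (h(L, N) = -(L + N)/(9*(N + N)) = -(L + N)/(9*(2*N)) = -(L + N)*1/(2*N)/9 = -(L + N)/(18*N))
g(y, v) = 5*y
h(d, -4) + (47 - 1*(-7))*g(7, -5) = (1/18)*(-1*3 - 1*(-4))/(-4) + (47 - 1*(-7))*(5*7) = (1/18)*(-¼)*(-3 + 4) + (47 + 7)*35 = (1/18)*(-¼)*1 + 54*35 = -1/72 + 1890 = 136079/72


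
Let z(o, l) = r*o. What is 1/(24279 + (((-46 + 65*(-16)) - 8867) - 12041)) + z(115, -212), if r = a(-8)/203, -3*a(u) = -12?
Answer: 1051303/463855 ≈ 2.2664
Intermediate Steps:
a(u) = 4 (a(u) = -1/3*(-12) = 4)
r = 4/203 ≈ 0.019704
z(o, l) = 4*o/203
1/(24279 + (((-46 + 65*(-16)) - 8867) - 12041)) + z(115, -212) = 1/(24279 + (((-46 + 65*(-16)) - 8867) - 12041)) + (4/203)*115 = 1/(24279 + (((-46 - 1040) - 8867) - 12041)) + 460/203 = 1/(24279 + ((-1086 - 8867) - 12041)) + 460/203 = 1/(24279 + (-9953 - 12041)) + 460/203 = 1/(24279 - 21994) + 460/203 = 1/2285 + 460/203 = 1051303/463855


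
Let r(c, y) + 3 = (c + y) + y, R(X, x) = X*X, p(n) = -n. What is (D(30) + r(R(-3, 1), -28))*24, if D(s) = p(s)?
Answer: -1920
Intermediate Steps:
D(s) = -s
R(X, x) = X²
r(c, y) = -3 + c + 2*y (r(c, y) = -3 + ((c + y) + y) = -3 + (c + 2*y) = -3 + c + 2*y)
(D(30) + r(R(-3, 1), -28))*24 = (-1*30 + (-3 + (-3)² + 2*(-28)))*24 = (-30 + (-3 + 9 - 56))*24 = (-30 - 50)*24 = -80*24 = -1920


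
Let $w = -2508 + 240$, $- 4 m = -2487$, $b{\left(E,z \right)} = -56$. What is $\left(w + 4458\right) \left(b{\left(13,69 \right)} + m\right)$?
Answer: $\frac{2477985}{2} \approx 1.239 \cdot 10^{6}$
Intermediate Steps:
$m = \frac{2487}{4}$ ($m = \left(- \frac{1}{4}\right) \left(-2487\right) = \frac{2487}{4} \approx 621.75$)
$w = -2268$
$\left(w + 4458\right) \left(b{\left(13,69 \right)} + m\right) = \left(-2268 + 4458\right) \left(-56 + \frac{2487}{4}\right) = 2190 \cdot \frac{2263}{4} = \frac{2477985}{2}$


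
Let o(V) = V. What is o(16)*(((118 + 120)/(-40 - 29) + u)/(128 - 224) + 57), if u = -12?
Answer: 189317/207 ≈ 914.58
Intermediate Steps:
o(16)*(((118 + 120)/(-40 - 29) + u)/(128 - 224) + 57) = 16*(((118 + 120)/(-40 - 29) - 12)/(128 - 224) + 57) = 16*((238/(-69) - 12)/(-96) + 57) = 16*((238*(-1/69) - 12)*(-1/96) + 57) = 16*((-238/69 - 12)*(-1/96) + 57) = 16*(-1066/69*(-1/96) + 57) = 16*(533/3312 + 57) = 16*(189317/3312) = 189317/207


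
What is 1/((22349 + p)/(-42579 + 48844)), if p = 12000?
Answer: 895/4907 ≈ 0.18239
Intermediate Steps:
1/((22349 + p)/(-42579 + 48844)) = 1/((22349 + 12000)/(-42579 + 48844)) = 1/(34349/6265) = 1/(34349*(1/6265)) = 1/(4907/895) = 895/4907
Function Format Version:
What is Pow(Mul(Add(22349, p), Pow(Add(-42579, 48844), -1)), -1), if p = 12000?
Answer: Rational(895, 4907) ≈ 0.18239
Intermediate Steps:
Pow(Mul(Add(22349, p), Pow(Add(-42579, 48844), -1)), -1) = Pow(Mul(Add(22349, 12000), Pow(Add(-42579, 48844), -1)), -1) = Pow(Mul(34349, Pow(6265, -1)), -1) = Pow(Mul(34349, Rational(1, 6265)), -1) = Pow(Rational(4907, 895), -1) = Rational(895, 4907)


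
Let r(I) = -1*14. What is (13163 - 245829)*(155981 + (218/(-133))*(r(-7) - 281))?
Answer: -691675567354/19 ≈ -3.6404e+10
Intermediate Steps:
r(I) = -14
(13163 - 245829)*(155981 + (218/(-133))*(r(-7) - 281)) = (13163 - 245829)*(155981 + (218/(-133))*(-14 - 281)) = -232666*(155981 + (218*(-1/133))*(-295)) = -232666*(155981 - 218/133*(-295)) = -232666*(155981 + 64310/133) = -232666*20809783/133 = -691675567354/19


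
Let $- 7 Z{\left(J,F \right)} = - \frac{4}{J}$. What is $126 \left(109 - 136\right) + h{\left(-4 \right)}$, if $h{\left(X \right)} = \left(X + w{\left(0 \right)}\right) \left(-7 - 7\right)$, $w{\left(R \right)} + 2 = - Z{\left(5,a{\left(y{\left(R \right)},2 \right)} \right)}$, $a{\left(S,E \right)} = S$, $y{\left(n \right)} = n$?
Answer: $- \frac{16582}{5} \approx -3316.4$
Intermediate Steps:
$Z{\left(J,F \right)} = \frac{4}{7 J}$ ($Z{\left(J,F \right)} = - \frac{\left(-4\right) \frac{1}{J}}{7} = \frac{4}{7 J}$)
$w{\left(R \right)} = - \frac{74}{35}$ ($w{\left(R \right)} = -2 - \frac{4}{7 \cdot 5} = -2 - \frac{4}{7} \cdot \frac{1}{5} = -2 - \frac{4}{35} = - \frac{74}{35}$)
$h{\left(X \right)} = \frac{148}{5} - 14 X$ ($h{\left(X \right)} = \left(X - \frac{74}{35}\right) \left(-7 - 7\right) = \left(- \frac{74}{35} + X\right) \left(-14\right) = \frac{148}{5} - 14 X$)
$126 \left(109 - 136\right) + h{\left(-4 \right)} = 126 \left(109 - 136\right) + \left(\frac{148}{5} - -56\right) = 126 \left(109 - 136\right) + \left(\frac{148}{5} + 56\right) = 126 \left(-27\right) + \frac{428}{5} = -3402 + \frac{428}{5} = - \frac{16582}{5}$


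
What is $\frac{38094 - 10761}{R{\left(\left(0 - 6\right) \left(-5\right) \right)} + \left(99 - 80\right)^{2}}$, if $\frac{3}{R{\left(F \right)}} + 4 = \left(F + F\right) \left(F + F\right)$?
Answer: $\frac{98289468}{1298159} \approx 75.714$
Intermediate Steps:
$R{\left(F \right)} = \frac{3}{-4 + 4 F^{2}}$ ($R{\left(F \right)} = \frac{3}{-4 + \left(F + F\right) \left(F + F\right)} = \frac{3}{-4 + 2 F 2 F} = \frac{3}{-4 + 4 F^{2}}$)
$\frac{38094 - 10761}{R{\left(\left(0 - 6\right) \left(-5\right) \right)} + \left(99 - 80\right)^{2}} = \frac{38094 - 10761}{\frac{3}{4 \left(-1 + \left(\left(0 - 6\right) \left(-5\right)\right)^{2}\right)} + \left(99 - 80\right)^{2}} = \frac{27333}{\frac{3}{4 \left(-1 + \left(\left(-6\right) \left(-5\right)\right)^{2}\right)} + 19^{2}} = \frac{27333}{\frac{3}{4 \left(-1 + 30^{2}\right)} + 361} = \frac{27333}{\frac{3}{4 \left(-1 + 900\right)} + 361} = \frac{27333}{\frac{3}{4 \cdot 899} + 361} = \frac{27333}{\frac{3}{4} \cdot \frac{1}{899} + 361} = \frac{27333}{\frac{3}{3596} + 361} = \frac{27333}{\frac{1298159}{3596}} = 27333 \cdot \frac{3596}{1298159} = \frac{98289468}{1298159}$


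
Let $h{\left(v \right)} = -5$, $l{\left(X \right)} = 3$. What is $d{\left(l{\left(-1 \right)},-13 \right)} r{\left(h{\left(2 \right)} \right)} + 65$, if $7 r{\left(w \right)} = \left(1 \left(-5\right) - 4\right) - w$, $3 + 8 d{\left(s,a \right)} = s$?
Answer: $65$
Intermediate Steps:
$d{\left(s,a \right)} = - \frac{3}{8} + \frac{s}{8}$
$r{\left(w \right)} = - \frac{9}{7} - \frac{w}{7}$ ($r{\left(w \right)} = \frac{\left(1 \left(-5\right) - 4\right) - w}{7} = \frac{\left(-5 - 4\right) - w}{7} = \frac{-9 - w}{7} = - \frac{9}{7} - \frac{w}{7}$)
$d{\left(l{\left(-1 \right)},-13 \right)} r{\left(h{\left(2 \right)} \right)} + 65 = \left(- \frac{3}{8} + \frac{1}{8} \cdot 3\right) \left(- \frac{9}{7} - - \frac{5}{7}\right) + 65 = \left(- \frac{3}{8} + \frac{3}{8}\right) \left(- \frac{9}{7} + \frac{5}{7}\right) + 65 = 0 \left(- \frac{4}{7}\right) + 65 = 0 + 65 = 65$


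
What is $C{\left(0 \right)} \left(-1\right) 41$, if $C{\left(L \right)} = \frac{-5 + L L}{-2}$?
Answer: $- \frac{205}{2} \approx -102.5$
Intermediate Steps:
$C{\left(L \right)} = \frac{5}{2} - \frac{L^{2}}{2}$ ($C{\left(L \right)} = \left(-5 + L^{2}\right) \left(- \frac{1}{2}\right) = \frac{5}{2} - \frac{L^{2}}{2}$)
$C{\left(0 \right)} \left(-1\right) 41 = \left(\frac{5}{2} - \frac{0^{2}}{2}\right) \left(-1\right) 41 = \left(\frac{5}{2} - 0\right) \left(-1\right) 41 = \left(\frac{5}{2} + 0\right) \left(-1\right) 41 = \frac{5}{2} \left(-1\right) 41 = \left(- \frac{5}{2}\right) 41 = - \frac{205}{2}$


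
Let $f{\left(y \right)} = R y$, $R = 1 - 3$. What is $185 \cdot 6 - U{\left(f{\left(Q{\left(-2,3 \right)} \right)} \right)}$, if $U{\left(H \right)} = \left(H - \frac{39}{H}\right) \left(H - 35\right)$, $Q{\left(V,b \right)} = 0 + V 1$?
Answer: $\frac{3727}{4} \approx 931.75$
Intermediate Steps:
$R = -2$ ($R = 1 - 3 = -2$)
$Q{\left(V,b \right)} = V$ ($Q{\left(V,b \right)} = 0 + V = V$)
$f{\left(y \right)} = - 2 y$
$U{\left(H \right)} = \left(-35 + H\right) \left(H - \frac{39}{H}\right)$ ($U{\left(H \right)} = \left(H - \frac{39}{H}\right) \left(-35 + H\right) = \left(-35 + H\right) \left(H - \frac{39}{H}\right)$)
$185 \cdot 6 - U{\left(f{\left(Q{\left(-2,3 \right)} \right)} \right)} = 185 \cdot 6 - \left(-39 + \left(\left(-2\right) \left(-2\right)\right)^{2} - 35 \left(\left(-2\right) \left(-2\right)\right) + \frac{1365}{\left(-2\right) \left(-2\right)}\right) = 1110 - \left(-39 + 4^{2} - 140 + \frac{1365}{4}\right) = 1110 - \left(-39 + 16 - 140 + 1365 \cdot \frac{1}{4}\right) = 1110 - \left(-39 + 16 - 140 + \frac{1365}{4}\right) = 1110 - \frac{713}{4} = \frac{3727}{4}$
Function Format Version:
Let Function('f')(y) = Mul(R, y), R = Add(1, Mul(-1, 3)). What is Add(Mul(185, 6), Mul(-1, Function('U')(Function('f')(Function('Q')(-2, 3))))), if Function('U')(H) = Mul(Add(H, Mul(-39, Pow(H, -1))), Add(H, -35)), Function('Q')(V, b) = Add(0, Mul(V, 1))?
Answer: Rational(3727, 4) ≈ 931.75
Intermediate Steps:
R = -2 (R = Add(1, -3) = -2)
Function('Q')(V, b) = V (Function('Q')(V, b) = Add(0, V) = V)
Function('f')(y) = Mul(-2, y)
Function('U')(H) = Mul(Add(-35, H), Add(H, Mul(-39, Pow(H, -1)))) (Function('U')(H) = Mul(Add(H, Mul(-39, Pow(H, -1))), Add(-35, H)) = Mul(Add(-35, H), Add(H, Mul(-39, Pow(H, -1)))))
Add(Mul(185, 6), Mul(-1, Function('U')(Function('f')(Function('Q')(-2, 3))))) = Add(Mul(185, 6), Mul(-1, Add(-39, Pow(Mul(-2, -2), 2), Mul(-35, Mul(-2, -2)), Mul(1365, Pow(Mul(-2, -2), -1))))) = Add(1110, Mul(-1, Add(-39, Pow(4, 2), Mul(-35, 4), Mul(1365, Pow(4, -1))))) = Add(1110, Mul(-1, Add(-39, 16, -140, Mul(1365, Rational(1, 4))))) = Add(1110, Mul(-1, Add(-39, 16, -140, Rational(1365, 4)))) = Add(1110, Mul(-1, Rational(713, 4))) = Add(1110, Rational(-713, 4)) = Rational(3727, 4)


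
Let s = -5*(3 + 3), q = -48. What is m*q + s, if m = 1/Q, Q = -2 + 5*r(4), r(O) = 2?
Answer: -36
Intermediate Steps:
s = -30 (s = -5*6 = -30)
Q = 8 (Q = -2 + 5*2 = -2 + 10 = 8)
m = ⅛ (m = 1/8 = ⅛ ≈ 0.12500)
m*q + s = (⅛)*(-48) - 30 = -6 - 30 = -36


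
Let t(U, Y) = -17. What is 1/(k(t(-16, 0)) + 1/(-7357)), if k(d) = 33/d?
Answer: -125069/242798 ≈ -0.51512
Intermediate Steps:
1/(k(t(-16, 0)) + 1/(-7357)) = 1/(33/(-17) + 1/(-7357)) = 1/(33*(-1/17) - 1/7357) = 1/(-33/17 - 1/7357) = 1/(-242798/125069) = -125069/242798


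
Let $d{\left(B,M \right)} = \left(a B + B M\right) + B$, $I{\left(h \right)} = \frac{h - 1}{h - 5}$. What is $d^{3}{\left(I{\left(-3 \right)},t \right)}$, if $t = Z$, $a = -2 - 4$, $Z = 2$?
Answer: $- \frac{27}{8} \approx -3.375$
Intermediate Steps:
$a = -6$
$t = 2$
$I{\left(h \right)} = \frac{-1 + h}{-5 + h}$
$d{\left(B,M \right)} = - 5 B + B M$ ($d{\left(B,M \right)} = \left(- 6 B + B M\right) + B = - 5 B + B M$)
$d^{3}{\left(I{\left(-3 \right)},t \right)} = \left(\frac{-1 - 3}{-5 - 3} \left(-5 + 2\right)\right)^{3} = \left(\frac{1}{-8} \left(-4\right) \left(-3\right)\right)^{3} = \left(\left(- \frac{1}{8}\right) \left(-4\right) \left(-3\right)\right)^{3} = \left(\frac{1}{2} \left(-3\right)\right)^{3} = \left(- \frac{3}{2}\right)^{3} = - \frac{27}{8}$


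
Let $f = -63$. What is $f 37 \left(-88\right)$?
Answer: $205128$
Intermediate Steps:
$f 37 \left(-88\right) = \left(-63\right) 37 \left(-88\right) = \left(-2331\right) \left(-88\right) = 205128$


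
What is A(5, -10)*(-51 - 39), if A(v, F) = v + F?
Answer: 450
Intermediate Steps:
A(v, F) = F + v
A(5, -10)*(-51 - 39) = (-10 + 5)*(-51 - 39) = -5*(-90) = 450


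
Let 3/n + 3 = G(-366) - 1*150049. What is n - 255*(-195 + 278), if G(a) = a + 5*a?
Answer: -3222328923/152248 ≈ -21165.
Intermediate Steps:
G(a) = 6*a
n = -3/152248 (n = 3/(-3 + (6*(-366) - 1*150049)) = 3/(-3 + (-2196 - 150049)) = 3/(-3 - 152245) = 3/(-152248) = 3*(-1/152248) = -3/152248 ≈ -1.9705e-5)
n - 255*(-195 + 278) = -3/152248 - 255*(-195 + 278) = -3/152248 - 255*83 = -3/152248 - 1*21165 = -3/152248 - 21165 = -3222328923/152248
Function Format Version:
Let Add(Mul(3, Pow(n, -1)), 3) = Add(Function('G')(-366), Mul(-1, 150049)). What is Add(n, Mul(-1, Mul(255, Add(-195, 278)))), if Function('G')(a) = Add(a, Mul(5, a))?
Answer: Rational(-3222328923, 152248) ≈ -21165.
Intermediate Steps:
Function('G')(a) = Mul(6, a)
n = Rational(-3, 152248) (n = Mul(3, Pow(Add(-3, Add(Mul(6, -366), Mul(-1, 150049))), -1)) = Mul(3, Pow(Add(-3, Add(-2196, -150049)), -1)) = Mul(3, Pow(Add(-3, -152245), -1)) = Mul(3, Pow(-152248, -1)) = Mul(3, Rational(-1, 152248)) = Rational(-3, 152248) ≈ -1.9705e-5)
Add(n, Mul(-1, Mul(255, Add(-195, 278)))) = Add(Rational(-3, 152248), Mul(-1, Mul(255, Add(-195, 278)))) = Add(Rational(-3, 152248), Mul(-1, Mul(255, 83))) = Add(Rational(-3, 152248), Mul(-1, 21165)) = Add(Rational(-3, 152248), -21165) = Rational(-3222328923, 152248)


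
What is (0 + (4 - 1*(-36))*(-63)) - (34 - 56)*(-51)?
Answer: -3642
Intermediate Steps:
(0 + (4 - 1*(-36))*(-63)) - (34 - 56)*(-51) = (0 + (4 + 36)*(-63)) - (-22)*(-51) = (0 + 40*(-63)) - 1*1122 = (0 - 2520) - 1122 = -2520 - 1122 = -3642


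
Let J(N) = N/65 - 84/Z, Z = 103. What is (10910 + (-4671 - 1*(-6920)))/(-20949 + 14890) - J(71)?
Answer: -99326832/40565005 ≈ -2.4486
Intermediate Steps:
J(N) = -84/103 + N/65 (J(N) = N/65 - 84/103 = -84/103 + N/65)
(10910 + (-4671 - 1*(-6920)))/(-20949 + 14890) - J(71) = (10910 + (-4671 - 1*(-6920)))/(-20949 + 14890) - (-84/103 + (1/65)*71) = (10910 + (-4671 + 6920))/(-6059) - (-84/103 + 71/65) = (10910 + 2249)*(-1/6059) - 1*1853/6695 = 13159*(-1/6059) - 1853/6695 = -13159/6059 - 1853/6695 = -99326832/40565005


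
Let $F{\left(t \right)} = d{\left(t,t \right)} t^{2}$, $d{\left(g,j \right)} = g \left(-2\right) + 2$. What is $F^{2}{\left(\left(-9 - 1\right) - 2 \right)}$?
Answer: $14017536$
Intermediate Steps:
$d{\left(g,j \right)} = 2 - 2 g$ ($d{\left(g,j \right)} = - 2 g + 2 = 2 - 2 g$)
$F{\left(t \right)} = t^{2} \left(2 - 2 t\right)$ ($F{\left(t \right)} = \left(2 - 2 t\right) t^{2} = t^{2} \left(2 - 2 t\right)$)
$F^{2}{\left(\left(-9 - 1\right) - 2 \right)} = \left(2 \left(\left(-9 - 1\right) - 2\right)^{2} \left(1 - \left(\left(-9 - 1\right) - 2\right)\right)\right)^{2} = \left(2 \left(-10 - 2\right)^{2} \left(1 - \left(-10 - 2\right)\right)\right)^{2} = \left(2 \left(-12\right)^{2} \left(1 - -12\right)\right)^{2} = \left(2 \cdot 144 \left(1 + 12\right)\right)^{2} = \left(2 \cdot 144 \cdot 13\right)^{2} = 3744^{2} = 14017536$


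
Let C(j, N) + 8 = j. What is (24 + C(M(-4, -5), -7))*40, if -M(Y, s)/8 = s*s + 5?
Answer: -8960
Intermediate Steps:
M(Y, s) = -40 - 8*s**2 (M(Y, s) = -8*(s*s + 5) = -8*(s**2 + 5) = -8*(5 + s**2) = -40 - 8*s**2)
C(j, N) = -8 + j
(24 + C(M(-4, -5), -7))*40 = (24 + (-8 + (-40 - 8*(-5)**2)))*40 = (24 + (-8 + (-40 - 8*25)))*40 = (24 + (-8 + (-40 - 200)))*40 = (24 + (-8 - 240))*40 = (24 - 248)*40 = -224*40 = -8960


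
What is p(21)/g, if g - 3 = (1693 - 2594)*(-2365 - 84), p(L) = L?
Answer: 21/2206552 ≈ 9.5171e-6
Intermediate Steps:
g = 2206552 (g = 3 + (1693 - 2594)*(-2365 - 84) = 3 - 901*(-2449) = 3 + 2206549 = 2206552)
p(21)/g = 21/2206552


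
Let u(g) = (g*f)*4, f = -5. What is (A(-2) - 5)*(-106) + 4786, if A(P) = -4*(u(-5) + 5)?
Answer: 49836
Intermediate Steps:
u(g) = -20*g (u(g) = (g*(-5))*4 = -5*g*4 = -20*g)
A(P) = -420 (A(P) = -4*(-20*(-5) + 5) = -4*(100 + 5) = -4*105 = -420)
(A(-2) - 5)*(-106) + 4786 = (-420 - 5)*(-106) + 4786 = -425*(-106) + 4786 = 45050 + 4786 = 49836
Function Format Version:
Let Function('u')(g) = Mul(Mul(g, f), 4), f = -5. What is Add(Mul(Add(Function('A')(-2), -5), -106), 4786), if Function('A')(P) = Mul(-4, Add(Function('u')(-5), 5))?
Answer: 49836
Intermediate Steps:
Function('u')(g) = Mul(-20, g) (Function('u')(g) = Mul(Mul(g, -5), 4) = Mul(Mul(-5, g), 4) = Mul(-20, g))
Function('A')(P) = -420 (Function('A')(P) = Mul(-4, Add(Mul(-20, -5), 5)) = Mul(-4, Add(100, 5)) = Mul(-4, 105) = -420)
Add(Mul(Add(Function('A')(-2), -5), -106), 4786) = Add(Mul(Add(-420, -5), -106), 4786) = Add(Mul(-425, -106), 4786) = Add(45050, 4786) = 49836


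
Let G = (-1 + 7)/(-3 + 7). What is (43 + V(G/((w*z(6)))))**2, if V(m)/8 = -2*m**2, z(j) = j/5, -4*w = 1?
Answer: 127449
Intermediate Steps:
w = -1/4 (w = -1/4*1 = -1/4 ≈ -0.25000)
G = 3/2 (G = 6/4 = 6*(1/4) = 3/2 ≈ 1.5000)
z(j) = j/5 (z(j) = j*(1/5) = j/5)
V(m) = -16*m**2 (V(m) = 8*(-2*m**2) = -16*m**2)
(43 + V(G/((w*z(6)))))**2 = (43 - 16*(3/(2*((-6/20))))**2)**2 = (43 - 16*(3/(2*((-1/4*6/5))))**2)**2 = (43 - 16*(3/(2*(-3/10)))**2)**2 = (43 - 16*((3/2)*(-10/3))**2)**2 = (43 - 16*(-5)**2)**2 = (43 - 16*25)**2 = (43 - 400)**2 = (-357)**2 = 127449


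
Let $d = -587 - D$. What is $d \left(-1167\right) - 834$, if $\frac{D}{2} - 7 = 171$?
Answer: $1099647$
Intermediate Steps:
$D = 356$ ($D = 14 + 2 \cdot 171 = 14 + 342 = 356$)
$d = -943$ ($d = -587 - 356 = -943$)
$d \left(-1167\right) - 834 = \left(-943\right) \left(-1167\right) - 834 = 1100481 - 834 = 1099647$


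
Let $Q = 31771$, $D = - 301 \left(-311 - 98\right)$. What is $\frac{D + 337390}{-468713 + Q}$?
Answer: $- \frac{460499}{436942} \approx -1.0539$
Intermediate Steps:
$D = 123109$ ($D = \left(-301\right) \left(-409\right) = 123109$)
$\frac{D + 337390}{-468713 + Q} = \frac{123109 + 337390}{-468713 + 31771} = \frac{460499}{-436942} = 460499 \left(- \frac{1}{436942}\right) = - \frac{460499}{436942}$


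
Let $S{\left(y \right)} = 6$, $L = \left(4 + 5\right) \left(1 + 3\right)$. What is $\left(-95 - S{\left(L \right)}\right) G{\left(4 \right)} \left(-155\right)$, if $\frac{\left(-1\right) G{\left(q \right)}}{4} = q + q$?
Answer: $-500960$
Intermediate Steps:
$G{\left(q \right)} = - 8 q$ ($G{\left(q \right)} = - 4 \left(q + q\right) = - 4 \cdot 2 q = - 8 q$)
$L = 36$ ($L = 9 \cdot 4 = 36$)
$\left(-95 - S{\left(L \right)}\right) G{\left(4 \right)} \left(-155\right) = \left(-95 - 6\right) \left(\left(-8\right) 4\right) \left(-155\right) = \left(-95 - 6\right) \left(-32\right) \left(-155\right) = \left(-101\right) \left(-32\right) \left(-155\right) = 3232 \left(-155\right) = -500960$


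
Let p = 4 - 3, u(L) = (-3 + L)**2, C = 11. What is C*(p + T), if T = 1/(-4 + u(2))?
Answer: 22/3 ≈ 7.3333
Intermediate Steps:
p = 1
T = -1/3 (T = 1/(-4 + (-3 + 2)**2) = 1/(-4 + (-1)**2) = 1/(-4 + 1) = 1/(-3) = -1/3 ≈ -0.33333)
C*(p + T) = 11*(1 - 1/3) = 11*(2/3) = 22/3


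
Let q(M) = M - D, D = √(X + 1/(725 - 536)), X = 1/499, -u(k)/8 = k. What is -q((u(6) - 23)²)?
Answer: -5041 + 4*√450597/31437 ≈ -5040.9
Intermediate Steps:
u(k) = -8*k
X = 1/499 ≈ 0.0020040
D = 4*√450597/31437 (D = √(1/499 + 1/(725 - 536)) = √(1/499 + 1/189) = √(688/94311) = 4*√450597/31437 ≈ 0.085411)
q(M) = M - 4*√450597/31437
-q((u(6) - 23)²) = -((-8*6 - 23)² - 4*√450597/31437) = -((-48 - 23)² - 4*√450597/31437) = -((-71)² - 4*√450597/31437) = -(5041 - 4*√450597/31437) = -5041 + 4*√450597/31437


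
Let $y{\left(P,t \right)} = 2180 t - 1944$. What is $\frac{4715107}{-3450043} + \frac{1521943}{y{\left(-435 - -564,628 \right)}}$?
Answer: $- \frac{1195235125723}{4716539985128} \approx -0.25341$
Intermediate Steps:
$y{\left(P,t \right)} = -1944 + 2180 t$
$\frac{4715107}{-3450043} + \frac{1521943}{y{\left(-435 - -564,628 \right)}} = \frac{4715107}{-3450043} + \frac{1521943}{-1944 + 2180 \cdot 628} = 4715107 \left(- \frac{1}{3450043}\right) + \frac{1521943}{-1944 + 1369040} = - \frac{4715107}{3450043} + \frac{1521943}{1367096} = - \frac{1195235125723}{4716539985128}$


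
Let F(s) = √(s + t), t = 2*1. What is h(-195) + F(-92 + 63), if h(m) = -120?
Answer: -120 + 3*I*√3 ≈ -120.0 + 5.1962*I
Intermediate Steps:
t = 2
F(s) = √(2 + s) (F(s) = √(s + 2) = √(2 + s))
h(-195) + F(-92 + 63) = -120 + √(2 + (-92 + 63)) = -120 + √(2 - 29) = -120 + √(-27) = -120 + 3*I*√3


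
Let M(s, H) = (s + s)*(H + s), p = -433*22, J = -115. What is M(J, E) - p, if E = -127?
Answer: 65186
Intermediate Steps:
p = -9526
M(s, H) = 2*s*(H + s) (M(s, H) = (2*s)*(H + s) = 2*s*(H + s))
M(J, E) - p = 2*(-115)*(-127 - 115) - 1*(-9526) = 2*(-115)*(-242) + 9526 = 55660 + 9526 = 65186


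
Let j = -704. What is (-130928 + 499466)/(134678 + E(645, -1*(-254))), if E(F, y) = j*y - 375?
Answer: -368538/44513 ≈ -8.2793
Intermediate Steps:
E(F, y) = -375 - 704*y (E(F, y) = -704*y - 375 = -375 - 704*y)
(-130928 + 499466)/(134678 + E(645, -1*(-254))) = (-130928 + 499466)/(134678 + (-375 - (-704)*(-254))) = 368538/(134678 + (-375 - 704*254)) = 368538/(134678 + (-375 - 178816)) = 368538/(134678 - 179191) = 368538/(-44513) = 368538*(-1/44513) = -368538/44513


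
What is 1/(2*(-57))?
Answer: -1/114 ≈ -0.0087719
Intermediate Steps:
1/(2*(-57)) = 1/(-114) = -1/114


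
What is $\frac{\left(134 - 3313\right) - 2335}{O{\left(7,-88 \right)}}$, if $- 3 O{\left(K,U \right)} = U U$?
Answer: $\frac{8271}{3872} \approx 2.1361$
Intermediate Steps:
$O{\left(K,U \right)} = - \frac{U^{2}}{3}$ ($O{\left(K,U \right)} = - \frac{U U}{3} = - \frac{U^{2}}{3}$)
$\frac{\left(134 - 3313\right) - 2335}{O{\left(7,-88 \right)}} = \frac{\left(134 - 3313\right) - 2335}{\left(- \frac{1}{3}\right) \left(-88\right)^{2}} = \frac{-3179 - 2335}{\left(- \frac{1}{3}\right) 7744} = - \frac{5514}{- \frac{7744}{3}} = \left(-5514\right) \left(- \frac{3}{7744}\right) = \frac{8271}{3872}$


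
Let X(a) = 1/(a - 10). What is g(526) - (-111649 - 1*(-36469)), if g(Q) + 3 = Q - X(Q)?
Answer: 39062747/516 ≈ 75703.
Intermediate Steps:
X(a) = 1/(-10 + a)
g(Q) = -3 + Q - 1/(-10 + Q) (g(Q) = -3 + (Q - 1/(-10 + Q)) = -3 + Q - 1/(-10 + Q))
g(526) - (-111649 - 1*(-36469)) = (-1 + (-10 + 526)*(-3 + 526))/(-10 + 526) - (-111649 - 1*(-36469)) = (-1 + 516*523)/516 - (-111649 + 36469) = (-1 + 269868)/516 - 1*(-75180) = (1/516)*269867 + 75180 = 269867/516 + 75180 = 39062747/516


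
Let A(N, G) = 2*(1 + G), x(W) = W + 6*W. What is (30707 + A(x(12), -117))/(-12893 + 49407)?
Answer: 30475/36514 ≈ 0.83461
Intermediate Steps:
x(W) = 7*W
A(N, G) = 2 + 2*G
(30707 + A(x(12), -117))/(-12893 + 49407) = (30707 + (2 + 2*(-117)))/(-12893 + 49407) = (30707 + (2 - 234))/36514 = (30707 - 232)*(1/36514) = 30475*(1/36514) = 30475/36514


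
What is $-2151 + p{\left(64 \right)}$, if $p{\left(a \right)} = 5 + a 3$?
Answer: $-1954$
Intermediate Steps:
$p{\left(a \right)} = 5 + 3 a$
$-2151 + p{\left(64 \right)} = -2151 + \left(5 + 3 \cdot 64\right) = -2151 + \left(5 + 192\right) = -2151 + 197 = -1954$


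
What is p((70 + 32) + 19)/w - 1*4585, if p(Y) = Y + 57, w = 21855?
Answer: -100204997/21855 ≈ -4585.0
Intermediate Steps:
p(Y) = 57 + Y
p((70 + 32) + 19)/w - 1*4585 = (57 + ((70 + 32) + 19))/21855 - 1*4585 = (57 + (102 + 19))*(1/21855) - 4585 = (57 + 121)*(1/21855) - 4585 = 178*(1/21855) - 4585 = 178/21855 - 4585 = -100204997/21855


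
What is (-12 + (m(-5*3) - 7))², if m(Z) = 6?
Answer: 169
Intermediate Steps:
(-12 + (m(-5*3) - 7))² = (-12 + (6 - 7))² = (-12 - 1)² = (-13)² = 169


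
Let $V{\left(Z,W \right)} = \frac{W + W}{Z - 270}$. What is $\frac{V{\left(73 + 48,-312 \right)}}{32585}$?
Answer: $\frac{624}{4855165} \approx 0.00012852$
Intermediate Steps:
$V{\left(Z,W \right)} = \frac{2 W}{-270 + Z}$
$\frac{V{\left(73 + 48,-312 \right)}}{32585} = \frac{2 \left(-312\right) \frac{1}{-270 + \left(73 + 48\right)}}{32585} = 2 \left(-312\right) \frac{1}{-270 + 121} \cdot \frac{1}{32585} = 2 \left(-312\right) \frac{1}{-149} \cdot \frac{1}{32585} = 2 \left(-312\right) \left(- \frac{1}{149}\right) \frac{1}{32585} = \frac{624}{149} \cdot \frac{1}{32585} = \frac{624}{4855165}$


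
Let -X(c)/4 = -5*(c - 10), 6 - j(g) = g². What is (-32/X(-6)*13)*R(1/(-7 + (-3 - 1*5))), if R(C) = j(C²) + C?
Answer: 1952431/253125 ≈ 7.7133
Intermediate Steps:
j(g) = 6 - g²
R(C) = 6 + C - C⁴ (R(C) = (6 - (C²)²) + C = (6 - C⁴) + C = 6 + C - C⁴)
X(c) = -200 + 20*c (X(c) = -(-20)*(c - 10) = -(-20)*(-10 + c) = -4*(50 - 5*c) = -200 + 20*c)
(-32/X(-6)*13)*R(1/(-7 + (-3 - 1*5))) = (-32/(-200 + 20*(-6))*13)*(6 + 1/(-7 + (-3 - 1*5)) - (1/(-7 + (-3 - 1*5)))⁴) = (-32/(-200 - 120)*13)*(6 + 1/(-7 + (-3 - 5)) - (1/(-7 + (-3 - 5)))⁴) = (-32/(-320)*13)*(6 + 1/(-7 - 8) - (1/(-7 - 8))⁴) = (-32*(-1/320)*13)*(6 + 1/(-15) - (1/(-15))⁴) = ((⅒)*13)*(6 - 1/15 - (-1/15)⁴) = 13*(6 - 1/15 - 1*1/50625)/10 = 13*(6 - 1/15 - 1/50625)/10 = (13/10)*(300374/50625) = 1952431/253125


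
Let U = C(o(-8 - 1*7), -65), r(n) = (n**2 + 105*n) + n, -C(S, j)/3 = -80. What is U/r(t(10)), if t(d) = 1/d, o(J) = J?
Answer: 24000/1061 ≈ 22.620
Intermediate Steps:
C(S, j) = 240 (C(S, j) = -3*(-80) = 240)
r(n) = n**2 + 106*n
U = 240
U/r(t(10)) = 240/(((106 + 1/10)/10)) = 240/(((1/10)*(1061/10))) = 240/(1061/100) = 240*(100/1061) = 24000/1061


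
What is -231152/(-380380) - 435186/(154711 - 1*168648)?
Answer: 547914338/17212195 ≈ 31.833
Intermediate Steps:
-231152/(-380380) - 435186/(154711 - 1*168648) = -231152*(-1/380380) - 435186/(154711 - 168648) = 57788/95095 - 435186/(-13937) = 57788/95095 - 435186*(-1/13937) = 57788/95095 + 435186/13937 = 547914338/17212195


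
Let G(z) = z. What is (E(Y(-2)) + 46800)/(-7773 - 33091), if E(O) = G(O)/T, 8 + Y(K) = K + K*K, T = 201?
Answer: -1567799/1368944 ≈ -1.1453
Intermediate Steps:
Y(K) = -8 + K + K² (Y(K) = -8 + (K + K*K) = -8 + (K + K²) = -8 + K + K²)
E(O) = O/201
(E(Y(-2)) + 46800)/(-7773 - 33091) = ((-8 - 2 + (-2)²)/201 + 46800)/(-7773 - 33091) = ((-8 - 2 + 4)/201 + 46800)/(-40864) = ((1/201)*(-6) + 46800)*(-1/40864) = (-2/67 + 46800)*(-1/40864) = (3135598/67)*(-1/40864) = -1567799/1368944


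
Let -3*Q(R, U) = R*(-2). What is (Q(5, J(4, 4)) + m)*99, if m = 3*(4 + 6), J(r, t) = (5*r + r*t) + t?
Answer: 3300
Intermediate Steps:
J(r, t) = t + 5*r + r*t
Q(R, U) = 2*R/3 (Q(R, U) = -R*(-2)/3 = -(-2)*R/3 = 2*R/3)
m = 30 (m = 3*10 = 30)
(Q(5, J(4, 4)) + m)*99 = ((2/3)*5 + 30)*99 = (10/3 + 30)*99 = (100/3)*99 = 3300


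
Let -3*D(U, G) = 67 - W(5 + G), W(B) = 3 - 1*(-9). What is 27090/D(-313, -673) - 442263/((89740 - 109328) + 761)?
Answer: -301149165/207097 ≈ -1454.1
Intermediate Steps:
W(B) = 12 (W(B) = 3 + 9 = 12)
D(U, G) = -55/3 (D(U, G) = -(67 - 1*12)/3 = -(67 - 12)/3 = -⅓*55 = -55/3)
27090/D(-313, -673) - 442263/((89740 - 109328) + 761) = 27090/(-55/3) - 442263/((89740 - 109328) + 761) = 27090*(-3/55) - 442263/(-19588 + 761) = -16254/11 - 442263/(-18827) = -16254/11 - 442263*(-1/18827) = -16254/11 + 442263/18827 = -301149165/207097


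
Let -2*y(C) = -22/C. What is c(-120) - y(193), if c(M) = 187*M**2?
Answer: 519710389/193 ≈ 2.6928e+6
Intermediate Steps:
y(C) = 11/C (y(C) = -(-11)/C = 11/C)
c(-120) - y(193) = 187*(-120)**2 - 11/193 = 187*14400 - 11/193 = 2692800 - 1*11/193 = 2692800 - 11/193 = 519710389/193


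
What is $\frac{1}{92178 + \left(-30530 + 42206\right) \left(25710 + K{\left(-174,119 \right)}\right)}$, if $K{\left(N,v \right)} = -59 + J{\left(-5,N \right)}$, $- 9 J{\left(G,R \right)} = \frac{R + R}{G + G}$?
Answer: $\frac{5}{1497740534} \approx 3.3384 \cdot 10^{-9}$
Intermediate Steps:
$J{\left(G,R \right)} = - \frac{R}{9 G}$ ($J{\left(G,R \right)} = - \frac{\left(R + R\right) \frac{1}{G + G}}{9} = - \frac{2 R \frac{1}{2 G}}{9} = - \frac{R \frac{1}{G}}{9} = - \frac{R}{9 G}$)
$K{\left(N,v \right)} = -59 + \frac{N}{45}$ ($K{\left(N,v \right)} = -59 - \frac{N}{9 \left(-5\right)} = -59 - \frac{1}{9} N \left(- \frac{1}{5}\right) = -59 + \frac{N}{45}$)
$\frac{1}{92178 + \left(-30530 + 42206\right) \left(25710 + K{\left(-174,119 \right)}\right)} = \frac{1}{92178 + \left(-30530 + 42206\right) \left(25710 + \left(-59 + \frac{1}{45} \left(-174\right)\right)\right)} = \frac{1}{92178 + 11676 \left(25710 - \frac{943}{15}\right)} = \frac{1}{92178 + 11676 \cdot \frac{384707}{15}} = \frac{1}{92178 + \frac{1497279644}{5}} = \frac{1}{\frac{1497740534}{5}} = \frac{5}{1497740534}$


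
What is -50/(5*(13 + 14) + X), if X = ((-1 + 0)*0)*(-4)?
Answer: -10/27 ≈ -0.37037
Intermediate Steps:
X = 0 (X = -1*0*(-4) = 0*(-4) = 0)
-50/(5*(13 + 14) + X) = -50/(5*(13 + 14) + 0) = -50/(5*27 + 0) = -50/(135 + 0) = -50/135 = (1/135)*(-50) = -10/27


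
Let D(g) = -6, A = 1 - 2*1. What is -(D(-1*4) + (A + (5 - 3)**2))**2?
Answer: -9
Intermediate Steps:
A = -1 (A = 1 - 2 = -1)
-(D(-1*4) + (A + (5 - 3)**2))**2 = -(-6 + (-1 + (5 - 3)**2))**2 = -(-6 + (-1 + 2**2))**2 = -(-6 + (-1 + 4))**2 = -(-6 + 3)**2 = -1*(-3)**2 = -1*9 = -9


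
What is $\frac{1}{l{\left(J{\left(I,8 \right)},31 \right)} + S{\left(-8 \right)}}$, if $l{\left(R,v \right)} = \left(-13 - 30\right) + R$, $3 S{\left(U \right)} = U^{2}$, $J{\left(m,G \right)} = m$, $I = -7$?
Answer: $- \frac{3}{86} \approx -0.034884$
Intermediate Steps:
$S{\left(U \right)} = \frac{U^{2}}{3}$
$l{\left(R,v \right)} = -43 + R$
$\frac{1}{l{\left(J{\left(I,8 \right)},31 \right)} + S{\left(-8 \right)}} = \frac{1}{\left(-43 - 7\right) + \frac{\left(-8\right)^{2}}{3}} = \frac{1}{-50 + \frac{1}{3} \cdot 64} = \frac{1}{-50 + \frac{64}{3}} = \frac{1}{- \frac{86}{3}} = - \frac{3}{86}$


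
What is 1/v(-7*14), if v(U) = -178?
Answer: -1/178 ≈ -0.0056180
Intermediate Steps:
1/v(-7*14) = 1/(-178) = -1/178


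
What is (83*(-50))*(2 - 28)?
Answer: 107900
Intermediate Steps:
(83*(-50))*(2 - 28) = -4150*(-26) = 107900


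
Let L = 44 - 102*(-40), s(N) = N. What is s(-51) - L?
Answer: -4175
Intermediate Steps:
L = 4124 (L = 44 + 4080 = 4124)
s(-51) - L = -51 - 1*4124 = -51 - 4124 = -4175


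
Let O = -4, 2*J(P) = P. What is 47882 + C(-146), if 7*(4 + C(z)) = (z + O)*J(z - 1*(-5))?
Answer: 345721/7 ≈ 49389.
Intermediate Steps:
J(P) = P/2
C(z) = -4 + (-4 + z)*(5/2 + z/2)/7 (C(z) = -4 + ((z - 4)*((z - 1*(-5))/2))/7 = -4 + ((-4 + z)*((z + 5)/2))/7 = -4 + ((-4 + z)*((5 + z)/2))/7 = -4 + ((-4 + z)*(5/2 + z/2))/7 = -4 + (-4 + z)*(5/2 + z/2)/7)
47882 + C(-146) = 47882 + (-38/7 + (1/14)*(-146) + (1/14)*(-146)²) = 47882 + (-38/7 - 73/7 + (1/14)*21316) = 47882 + (-38/7 - 73/7 + 10658/7) = 47882 + 10547/7 = 345721/7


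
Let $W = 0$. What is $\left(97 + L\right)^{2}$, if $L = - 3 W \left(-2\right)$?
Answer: $9409$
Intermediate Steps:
$L = 0$ ($L = \left(-3\right) 0 \left(-2\right) = 0 \left(-2\right) = 0$)
$\left(97 + L\right)^{2} = \left(97 + 0\right)^{2} = 97^{2} = 9409$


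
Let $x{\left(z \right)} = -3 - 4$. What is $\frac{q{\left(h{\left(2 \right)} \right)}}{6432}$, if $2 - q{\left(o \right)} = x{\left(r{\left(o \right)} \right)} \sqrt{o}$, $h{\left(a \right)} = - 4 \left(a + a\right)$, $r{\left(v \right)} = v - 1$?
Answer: $\frac{1}{3216} + \frac{7 i}{1608} \approx 0.00031095 + 0.0043532 i$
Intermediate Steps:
$r{\left(v \right)} = -1 + v$
$x{\left(z \right)} = -7$ ($x{\left(z \right)} = -3 - 4 = -7$)
$h{\left(a \right)} = - 8 a$ ($h{\left(a \right)} = - 4 \cdot 2 a = - 8 a$)
$q{\left(o \right)} = 2 + 7 \sqrt{o}$ ($q{\left(o \right)} = 2 - - 7 \sqrt{o} = 2 + 7 \sqrt{o}$)
$\frac{q{\left(h{\left(2 \right)} \right)}}{6432} = \frac{2 + 7 \sqrt{\left(-8\right) 2}}{6432} = \left(2 + 7 \sqrt{-16}\right) \frac{1}{6432} = \left(2 + 7 \cdot 4 i\right) \frac{1}{6432} = \left(2 + 28 i\right) \frac{1}{6432} = \frac{1}{3216} + \frac{7 i}{1608}$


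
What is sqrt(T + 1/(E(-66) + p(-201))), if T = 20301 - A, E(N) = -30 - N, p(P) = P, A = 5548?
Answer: 2*sqrt(100412565)/165 ≈ 121.46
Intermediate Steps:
T = 14753 (T = 20301 - 1*5548 = 20301 - 5548 = 14753)
sqrt(T + 1/(E(-66) + p(-201))) = sqrt(14753 + 1/((-30 - 1*(-66)) - 201)) = sqrt(14753 + 1/((-30 + 66) - 201)) = sqrt(14753 + 1/(36 - 201)) = sqrt(14753 + 1/(-165)) = sqrt(14753 - 1/165) = sqrt(2434244/165) = 2*sqrt(100412565)/165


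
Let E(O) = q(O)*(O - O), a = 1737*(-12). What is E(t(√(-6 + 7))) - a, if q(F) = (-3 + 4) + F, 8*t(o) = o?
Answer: 20844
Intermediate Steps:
a = -20844
t(o) = o/8
q(F) = 1 + F
E(O) = 0 (E(O) = (1 + O)*(O - O) = (1 + O)*0 = 0)
E(t(√(-6 + 7))) - a = 0 - 1*(-20844) = 0 + 20844 = 20844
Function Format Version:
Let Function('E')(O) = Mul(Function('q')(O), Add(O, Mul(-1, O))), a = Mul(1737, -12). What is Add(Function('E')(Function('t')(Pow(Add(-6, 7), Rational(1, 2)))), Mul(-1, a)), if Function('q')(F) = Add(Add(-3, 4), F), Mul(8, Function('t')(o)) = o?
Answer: 20844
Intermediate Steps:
a = -20844
Function('t')(o) = Mul(Rational(1, 8), o)
Function('q')(F) = Add(1, F)
Function('E')(O) = 0 (Function('E')(O) = Mul(Add(1, O), Add(O, Mul(-1, O))) = Mul(Add(1, O), 0) = 0)
Add(Function('E')(Function('t')(Pow(Add(-6, 7), Rational(1, 2)))), Mul(-1, a)) = Add(0, Mul(-1, -20844)) = Add(0, 20844) = 20844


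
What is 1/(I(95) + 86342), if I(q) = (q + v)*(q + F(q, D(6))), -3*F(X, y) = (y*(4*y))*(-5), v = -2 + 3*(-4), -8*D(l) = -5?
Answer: 16/1507967 ≈ 1.0610e-5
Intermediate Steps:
D(l) = 5/8 (D(l) = -1/8*(-5) = 5/8)
v = -14 (v = -2 - 12 = -14)
F(X, y) = 20*y**2/3 (F(X, y) = -y*(4*y)*(-5)/3 = -4*y**2*(-5)/3 = -(-20)*y**2/3 = 20*y**2/3)
I(q) = (-14 + q)*(125/48 + q) (I(q) = (q - 14)*(q + 20*(5/8)**2/3) = (-14 + q)*(q + (20/3)*(25/64)) = (-14 + q)*(q + 125/48) = (-14 + q)*(125/48 + q))
1/(I(95) + 86342) = 1/((-875/24 + 95**2 - 547/48*95) + 86342) = 1/((-875/24 + 9025 - 51965/48) + 86342) = 1/(126495/16 + 86342) = 1/(1507967/16) = 16/1507967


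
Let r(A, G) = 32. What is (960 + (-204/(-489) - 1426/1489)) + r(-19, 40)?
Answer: 240634158/242707 ≈ 991.46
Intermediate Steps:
(960 + (-204/(-489) - 1426/1489)) + r(-19, 40) = (960 + (-204/(-489) - 1426/1489)) + 32 = (960 + (-204*(-1/489) - 1426*1/1489)) + 32 = (960 + (68/163 - 1426/1489)) + 32 = (960 - 131186/242707) + 32 = 232867534/242707 + 32 = 240634158/242707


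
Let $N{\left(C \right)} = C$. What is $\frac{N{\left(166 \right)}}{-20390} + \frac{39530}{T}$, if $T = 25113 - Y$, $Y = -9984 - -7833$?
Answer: $\frac{200372719}{138978240} \approx 1.4418$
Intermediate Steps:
$Y = -2151$ ($Y = -9984 + 7833 = -2151$)
$T = 27264$ ($T = 25113 - -2151 = 25113 + 2151 = 27264$)
$\frac{N{\left(166 \right)}}{-20390} + \frac{39530}{T} = \frac{166}{-20390} + \frac{39530}{27264} = 166 \left(- \frac{1}{20390}\right) + 39530 \cdot \frac{1}{27264} = - \frac{83}{10195} + \frac{19765}{13632} = \frac{200372719}{138978240}$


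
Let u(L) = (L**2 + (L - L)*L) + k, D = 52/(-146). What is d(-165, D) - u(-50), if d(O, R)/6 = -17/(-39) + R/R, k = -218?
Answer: -29554/13 ≈ -2273.4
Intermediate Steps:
D = -26/73 (D = 52*(-1/146) = -26/73 ≈ -0.35616)
d(O, R) = 112/13 (d(O, R) = 6*(-17/(-39) + R/R) = 6*(-17*(-1/39) + 1) = 6*(17/39 + 1) = 6*(56/39) = 112/13)
u(L) = -218 + L**2 (u(L) = (L**2 + (L - L)*L) - 218 = (L**2 + 0*L) - 218 = (L**2 + 0) - 218 = L**2 - 218 = -218 + L**2)
d(-165, D) - u(-50) = 112/13 - (-218 + (-50)**2) = 112/13 - (-218 + 2500) = 112/13 - 1*2282 = 112/13 - 2282 = -29554/13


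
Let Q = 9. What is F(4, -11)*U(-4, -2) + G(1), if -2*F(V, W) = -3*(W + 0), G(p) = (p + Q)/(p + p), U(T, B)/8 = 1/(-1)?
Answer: 137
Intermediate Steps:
U(T, B) = -8 (U(T, B) = 8/(-1) = 8*(-1) = -8)
G(p) = (9 + p)/(2*p) (G(p) = (p + 9)/(p + p) = (9 + p)/((2*p)) = (9 + p)*(1/(2*p)) = (9 + p)/(2*p))
F(V, W) = 3*W/2 (F(V, W) = -(-3)*(W + 0)/2 = -(-3)*W/2 = 3*W/2)
F(4, -11)*U(-4, -2) + G(1) = ((3/2)*(-11))*(-8) + (½)*(9 + 1)/1 = -33/2*(-8) + (½)*1*10 = 132 + 5 = 137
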